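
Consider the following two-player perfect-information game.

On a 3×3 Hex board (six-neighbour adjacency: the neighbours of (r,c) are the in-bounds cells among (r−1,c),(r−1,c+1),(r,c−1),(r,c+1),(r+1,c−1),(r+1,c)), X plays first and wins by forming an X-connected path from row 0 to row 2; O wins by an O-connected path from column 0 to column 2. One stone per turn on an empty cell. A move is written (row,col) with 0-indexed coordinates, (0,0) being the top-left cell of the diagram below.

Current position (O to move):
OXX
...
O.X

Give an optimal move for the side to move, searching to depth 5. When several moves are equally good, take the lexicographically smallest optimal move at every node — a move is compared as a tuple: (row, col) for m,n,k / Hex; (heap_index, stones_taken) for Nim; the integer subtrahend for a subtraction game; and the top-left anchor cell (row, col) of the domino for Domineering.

O's best at [OXX/.../O.X]: (1,2)

p1 O@[OXX/.../O.X]: (1,0)[OXX/O../O.X]-1 (1,1)[OXX/.O./O.X]-1 (1,2)[OXX/..O/O.X]+1* (2,1)[OXX/.../OOX]-1
p2 X@[OXX/..O/O.X]: (1,0)[OXX/X.O/O.X]-1* (1,1)[OXX/.XO/O.X]-1 (2,1)[OXX/..O/OXX]-1
p3 O@[OXX/X.O/O.X]: (1,1)[OXX/XOO/O.X]+1* (2,1)[OXX/X.O/OOX]+1
p4 X@[OXX/XOO/O.X] terminal -1; root [OXX/.../O.X] d5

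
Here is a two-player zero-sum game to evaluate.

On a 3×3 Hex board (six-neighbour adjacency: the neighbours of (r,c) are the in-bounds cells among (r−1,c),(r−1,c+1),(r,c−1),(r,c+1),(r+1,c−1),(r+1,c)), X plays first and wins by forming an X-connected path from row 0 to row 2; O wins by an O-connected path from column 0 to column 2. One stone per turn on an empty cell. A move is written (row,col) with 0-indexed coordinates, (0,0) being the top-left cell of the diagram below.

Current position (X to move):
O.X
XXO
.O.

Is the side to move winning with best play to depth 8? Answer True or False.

p1 X@[O.X/XXO/.O.]: (0,1)[OXX/XXO/.O.]-1 (2,0)[O.X/XXO/XO.]+1* (2,2)[O.X/XXO/.OX]-1
p2 O@[O.X/XXO/XO.] terminal -1; root [O.X/XXO/.O.] d8

X winning at [O.X/XXO/.O.]: True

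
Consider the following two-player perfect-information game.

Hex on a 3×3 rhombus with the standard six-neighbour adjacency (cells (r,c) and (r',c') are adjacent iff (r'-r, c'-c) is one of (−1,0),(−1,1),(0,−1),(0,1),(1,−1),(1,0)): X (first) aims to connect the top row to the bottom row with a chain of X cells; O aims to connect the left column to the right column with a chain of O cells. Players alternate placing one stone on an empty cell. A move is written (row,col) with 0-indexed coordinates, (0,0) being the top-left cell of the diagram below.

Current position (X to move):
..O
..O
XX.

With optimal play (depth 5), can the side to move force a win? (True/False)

X winning at [..O/..O/XX.]: True

[..O/..O/XX.] X move#1: (0,0):-1/X.O/..O/XX., (0,1):+1/.XO/..O/XX.*, (1,0):+1/..O/X.O/XX., (1,1):-1/..O/.XO/XX., (2,2):-1/..O/..O/XXX
[.XO/..O/XX.] O move#2: (0,0):-1/OXO/..O/XX.*, (1,0):-1/.XO/O.O/XX., (1,1):-1/.XO/.OO/XX., (2,2):-1/.XO/..O/XXO
[OXO/..O/XX.] X move#3: (1,0):+1/OXO/X.O/XX.*, (1,1):+1/OXO/.XO/XX., (2,2):+1/OXO/..O/XXX
[OXO/X.O/XX.] end (terminal -1, O#4); searched ..O/..O/XX. to 5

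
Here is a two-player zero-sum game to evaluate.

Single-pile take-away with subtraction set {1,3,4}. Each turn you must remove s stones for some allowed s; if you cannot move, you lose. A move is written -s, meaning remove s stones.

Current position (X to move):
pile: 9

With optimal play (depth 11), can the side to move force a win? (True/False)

X winning at [9]: False

[9] X move#1: -1:-1/8*, -3:-1/6, -4:-1/5
[8] O move#2: -1:+1/7*, -3:-1/5, -4:-1/4
[7] X move#3: -1:-1/6*, -3:-1/4, -4:-1/3
[6] O move#4: -1:-1/5, -3:-1/3, -4:+1/2*
[2] X move#5: -1:-1/1*
[1] O move#6: -1:+1/0*
[0] end (terminal -1, X#7); searched 9 to 11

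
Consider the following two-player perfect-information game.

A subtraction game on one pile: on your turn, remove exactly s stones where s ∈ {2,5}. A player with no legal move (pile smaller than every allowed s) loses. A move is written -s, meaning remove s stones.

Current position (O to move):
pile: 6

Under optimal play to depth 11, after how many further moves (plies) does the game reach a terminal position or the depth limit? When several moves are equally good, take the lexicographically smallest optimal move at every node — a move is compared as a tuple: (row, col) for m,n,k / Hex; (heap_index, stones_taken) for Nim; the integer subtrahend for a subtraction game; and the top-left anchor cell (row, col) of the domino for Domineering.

PV length from [6]: 3 plies

p1 O@[6]: -2[4]+1* -5[1]+1
p2 X@[4]: -2[2]-1*
p3 O@[2]: -2[0]+1*
p4 X@[0] terminal -1; root [6] d11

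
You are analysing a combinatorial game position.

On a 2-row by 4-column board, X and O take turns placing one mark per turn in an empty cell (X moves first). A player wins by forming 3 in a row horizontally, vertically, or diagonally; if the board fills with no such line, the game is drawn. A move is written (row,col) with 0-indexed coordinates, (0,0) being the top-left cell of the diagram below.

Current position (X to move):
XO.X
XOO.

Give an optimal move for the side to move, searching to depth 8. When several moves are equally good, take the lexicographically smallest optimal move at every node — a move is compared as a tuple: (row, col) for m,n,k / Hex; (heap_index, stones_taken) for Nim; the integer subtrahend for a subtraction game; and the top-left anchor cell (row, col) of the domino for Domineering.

ply 1, X at XO.X/XOO. | (0,2)=-1→XOXX/XOO.; (1,3)=+0→XO.X/XOOX*
ply 2, O at XO.X/XOOX | (0,2)=+0→XOOX/XOOX*
ply 3: XOOX/XOOX is terminal +0 (X); from XO.X/XOO. depth 8

X's best at [XO.X/XOO.]: (1,3)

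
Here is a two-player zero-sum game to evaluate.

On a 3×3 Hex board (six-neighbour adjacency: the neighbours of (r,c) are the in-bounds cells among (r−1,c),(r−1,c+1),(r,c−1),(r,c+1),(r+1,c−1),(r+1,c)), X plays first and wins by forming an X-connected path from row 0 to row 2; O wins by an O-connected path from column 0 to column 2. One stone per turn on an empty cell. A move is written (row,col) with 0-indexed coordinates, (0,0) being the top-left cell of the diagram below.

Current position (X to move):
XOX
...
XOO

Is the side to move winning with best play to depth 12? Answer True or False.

X winning at [XOX/.../XOO]: True

p1 X@[XOX/.../XOO]: (1,0)[XOX/X../XOO]+1* (1,1)[XOX/.X./XOO]+1 (1,2)[XOX/..X/XOO]+1
p2 O@[XOX/X../XOO] terminal -1; root [XOX/.../XOO] d12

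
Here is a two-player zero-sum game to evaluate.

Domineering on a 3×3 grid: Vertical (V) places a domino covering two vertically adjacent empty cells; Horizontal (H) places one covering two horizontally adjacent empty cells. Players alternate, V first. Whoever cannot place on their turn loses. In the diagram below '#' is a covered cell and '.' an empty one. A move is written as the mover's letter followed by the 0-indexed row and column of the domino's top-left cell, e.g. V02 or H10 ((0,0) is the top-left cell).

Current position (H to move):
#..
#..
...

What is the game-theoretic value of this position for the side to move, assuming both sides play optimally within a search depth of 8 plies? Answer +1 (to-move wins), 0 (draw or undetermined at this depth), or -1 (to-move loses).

value(#../#../..., H) = +1

[#../#../...] H move#1: H01:-1/###/#../..., H11:+1/#../###/...*, H20:-1/#../#../##., H21:-1/#../#../.##
[#../###/...] end (terminal -1, V#2); searched #../#../... to 8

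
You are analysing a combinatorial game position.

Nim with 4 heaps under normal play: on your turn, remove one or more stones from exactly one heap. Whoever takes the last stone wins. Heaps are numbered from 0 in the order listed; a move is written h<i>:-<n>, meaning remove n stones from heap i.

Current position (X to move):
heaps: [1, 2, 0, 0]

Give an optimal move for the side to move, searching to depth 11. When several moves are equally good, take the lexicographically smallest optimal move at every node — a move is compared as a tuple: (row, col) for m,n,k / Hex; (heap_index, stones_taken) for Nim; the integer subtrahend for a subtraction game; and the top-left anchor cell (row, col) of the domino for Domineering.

[(1,2,0,0)] X move#1: h0:-1:-1/(0,2,0,0), h1:-1:+1/(1,1,0,0)*, h1:-2:-1/(1,0,0,0)
[(1,1,0,0)] O move#2: h0:-1:-1/(0,1,0,0)*, h1:-1:-1/(1,0,0,0)
[(0,1,0,0)] X move#3: h1:-1:+1/(0,0,0,0)*
[(0,0,0,0)] end (terminal -1, O#4); searched (1,2,0,0) to 11

X's best at [(1,2,0,0)]: h1:-1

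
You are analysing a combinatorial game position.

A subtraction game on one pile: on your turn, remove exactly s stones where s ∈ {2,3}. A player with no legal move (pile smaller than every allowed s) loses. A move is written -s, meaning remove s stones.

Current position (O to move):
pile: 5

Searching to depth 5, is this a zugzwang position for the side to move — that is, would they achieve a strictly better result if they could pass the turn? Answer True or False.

p1 O@[5]: -2[3]-1* -3[2]-1
p2 X@[3]: -2[1]+1* -3[0]+1
p3 O@[1] terminal -1; root [5] d5
suppose O passes — search the same position with X to move:
pass> p1 X@[5]: -2[3]-1* -3[2]-1
pass> p2 O@[3]: -2[1]+1* -3[0]+1
pass> p3 X@[1] terminal -1; root [5] d5
for O: play -1, pass +1

zugzwang(5, O) = True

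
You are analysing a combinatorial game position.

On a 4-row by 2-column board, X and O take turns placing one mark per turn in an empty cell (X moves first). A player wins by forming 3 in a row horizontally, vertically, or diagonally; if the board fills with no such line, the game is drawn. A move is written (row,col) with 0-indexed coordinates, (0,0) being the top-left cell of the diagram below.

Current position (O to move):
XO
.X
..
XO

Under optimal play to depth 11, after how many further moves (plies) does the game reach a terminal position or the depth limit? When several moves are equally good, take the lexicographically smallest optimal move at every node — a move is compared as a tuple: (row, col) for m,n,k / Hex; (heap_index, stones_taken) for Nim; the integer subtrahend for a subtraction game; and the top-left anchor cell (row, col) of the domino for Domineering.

[XO/.X/../XO] O move#1: (1,0):+0/XO/OX/../XO*, (2,0):+0/XO/.X/O./XO, (2,1):+0/XO/.X/.O/XO
[XO/OX/../XO] X move#2: (2,0):+0/XO/OX/X./XO*, (2,1):+0/XO/OX/.X/XO
[XO/OX/X./XO] O move#3: (2,1):+0/XO/OX/XO/XO*
[XO/OX/XO/XO] end (terminal +0, X#4); searched XO/.X/../XO to 11

PV length from [XO/.X/../XO]: 3 plies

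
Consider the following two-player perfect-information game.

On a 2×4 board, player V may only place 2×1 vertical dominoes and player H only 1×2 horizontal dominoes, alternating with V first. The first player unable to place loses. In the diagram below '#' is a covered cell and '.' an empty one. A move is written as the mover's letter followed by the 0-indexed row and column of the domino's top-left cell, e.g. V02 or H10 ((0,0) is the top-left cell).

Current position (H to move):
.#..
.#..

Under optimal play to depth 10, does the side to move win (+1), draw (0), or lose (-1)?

[.#../.#..] H move#1: H02:+1/.###/.#..*, H12:+1/.#../.###
[.###/.#..] V move#2: V00:-1/####/##..*
[####/##..] H move#3: H12:+1/####/####*
[####/####] end (terminal -1, V#4); searched .#../.#.. to 10

value(.#../.#.., H) = +1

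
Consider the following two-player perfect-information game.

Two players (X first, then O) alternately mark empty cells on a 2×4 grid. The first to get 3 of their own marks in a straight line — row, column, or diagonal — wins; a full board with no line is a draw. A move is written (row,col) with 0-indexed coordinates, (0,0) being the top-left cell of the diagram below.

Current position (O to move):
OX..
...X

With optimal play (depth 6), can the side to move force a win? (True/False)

O winning at [OX../...X]: False

ply 1, O at OX../...X | (0,2)=+0→OXO./...X*; (0,3)=+0→OX.O/...X; (1,0)=+0→OX../O..X; (1,1)=+0→OX../.O.X; (1,2)=+0→OX../..OX
ply 2, X at OXO./...X | (0,3)=+0→OXOX/...X*; (1,0)=+0→OXO./X..X; (1,1)=+0→OXO./.X.X; (1,2)=+0→OXO./..XX
ply 3, O at OXOX/...X | (1,0)=+0→OXOX/O..X*; (1,1)=+0→OXOX/.O.X; (1,2)=+0→OXOX/..OX
ply 4, X at OXOX/O..X | (1,1)=+0→OXOX/OX.X*; (1,2)=+0→OXOX/O.XX
ply 5, O at OXOX/OX.X | (1,2)=+0→OXOX/OXOX*
ply 6: OXOX/OXOX is terminal +0 (X); from OX../...X depth 6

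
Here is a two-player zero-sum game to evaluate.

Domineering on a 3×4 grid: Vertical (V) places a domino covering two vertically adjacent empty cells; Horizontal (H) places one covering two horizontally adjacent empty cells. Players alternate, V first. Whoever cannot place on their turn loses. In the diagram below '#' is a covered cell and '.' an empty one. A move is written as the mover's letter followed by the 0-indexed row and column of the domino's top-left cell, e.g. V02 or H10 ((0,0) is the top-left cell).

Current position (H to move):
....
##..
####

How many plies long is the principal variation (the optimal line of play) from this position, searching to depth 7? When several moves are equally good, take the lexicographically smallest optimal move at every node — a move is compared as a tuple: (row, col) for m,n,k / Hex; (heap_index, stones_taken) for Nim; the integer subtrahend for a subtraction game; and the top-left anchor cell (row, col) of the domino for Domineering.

PV length from [..../##../####]: 1 ply

[..../##../####] H move#1: H00:-1/##../##../####, H01:-1/.##./##../####, H02:+1/..##/##../####*, H12:+1/..../####/####
[..##/##../####] end (terminal -1, V#2); searched ..../##../#### to 7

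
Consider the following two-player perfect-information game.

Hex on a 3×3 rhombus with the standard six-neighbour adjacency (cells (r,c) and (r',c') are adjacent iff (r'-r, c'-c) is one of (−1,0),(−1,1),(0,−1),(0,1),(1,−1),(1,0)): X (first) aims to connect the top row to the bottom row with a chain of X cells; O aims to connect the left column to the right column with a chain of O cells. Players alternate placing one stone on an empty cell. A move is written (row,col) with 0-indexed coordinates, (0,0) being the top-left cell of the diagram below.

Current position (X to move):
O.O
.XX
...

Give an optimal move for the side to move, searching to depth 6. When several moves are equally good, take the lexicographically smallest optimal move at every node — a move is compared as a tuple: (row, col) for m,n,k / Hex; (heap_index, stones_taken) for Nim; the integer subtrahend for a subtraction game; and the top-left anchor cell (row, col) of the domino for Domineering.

X's best at [O.O/.XX/...]: (0,1)

[O.O/.XX/...] X move#1: (0,1):+1/OXO/.XX/...*, (1,0):-1/O.O/XXX/..., (2,0):-1/O.O/.XX/X.., (2,1):-1/O.O/.XX/.X., (2,2):-1/O.O/.XX/..X
[OXO/.XX/...] O move#2: (1,0):-1/OXO/OXX/...*, (2,0):-1/OXO/.XX/O.., (2,1):-1/OXO/.XX/.O., (2,2):-1/OXO/.XX/..O
[OXO/OXX/...] X move#3: (2,0):+1/OXO/OXX/X..*, (2,1):+1/OXO/OXX/.X., (2,2):+1/OXO/OXX/..X
[OXO/OXX/X..] end (terminal -1, O#4); searched O.O/.XX/... to 6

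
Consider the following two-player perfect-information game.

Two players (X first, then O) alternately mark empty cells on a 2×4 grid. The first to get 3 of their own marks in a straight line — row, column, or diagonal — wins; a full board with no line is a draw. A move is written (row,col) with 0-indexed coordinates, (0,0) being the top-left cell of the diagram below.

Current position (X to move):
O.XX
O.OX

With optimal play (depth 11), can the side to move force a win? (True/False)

X winning at [O.XX/O.OX]: True

ply 1, X at O.XX/O.OX | (0,1)=+1→OXXX/O.OX*; (1,1)=+0→O.XX/OXOX
ply 2: OXXX/O.OX is terminal -1 (O); from O.XX/O.OX depth 11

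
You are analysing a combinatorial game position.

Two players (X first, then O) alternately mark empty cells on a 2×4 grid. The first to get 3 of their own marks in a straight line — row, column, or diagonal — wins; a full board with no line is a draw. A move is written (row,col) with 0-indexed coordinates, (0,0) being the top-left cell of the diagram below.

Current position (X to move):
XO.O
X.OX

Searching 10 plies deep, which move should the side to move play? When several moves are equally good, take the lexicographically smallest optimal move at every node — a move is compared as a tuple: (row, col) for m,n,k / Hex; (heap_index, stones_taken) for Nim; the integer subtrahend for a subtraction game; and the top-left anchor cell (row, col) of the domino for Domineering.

p1 X@[XO.O/X.OX]: (0,2)[XOXO/X.OX]+0* (1,1)[XO.O/XXOX]-1
p2 O@[XOXO/X.OX]: (1,1)[XOXO/XOOX]+0*
p3 X@[XOXO/XOOX] terminal +0; root [XO.O/X.OX] d10

X's best at [XO.O/X.OX]: (0,2)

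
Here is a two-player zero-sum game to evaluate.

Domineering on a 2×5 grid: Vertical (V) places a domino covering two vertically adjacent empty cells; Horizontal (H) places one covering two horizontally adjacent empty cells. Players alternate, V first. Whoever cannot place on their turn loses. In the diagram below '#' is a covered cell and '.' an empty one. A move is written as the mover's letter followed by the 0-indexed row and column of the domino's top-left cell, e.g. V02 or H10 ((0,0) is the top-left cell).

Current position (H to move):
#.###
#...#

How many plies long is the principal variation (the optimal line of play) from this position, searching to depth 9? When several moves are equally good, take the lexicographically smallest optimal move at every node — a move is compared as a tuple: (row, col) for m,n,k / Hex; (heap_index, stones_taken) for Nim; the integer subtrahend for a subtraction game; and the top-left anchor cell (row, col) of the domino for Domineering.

[#.###/#...#] H move#1: H11:+1/#.###/###.#*, H12:-1/#.###/#.###
[#.###/###.#] end (terminal -1, V#2); searched #.###/#...# to 9

PV length from [#.###/#...#]: 1 ply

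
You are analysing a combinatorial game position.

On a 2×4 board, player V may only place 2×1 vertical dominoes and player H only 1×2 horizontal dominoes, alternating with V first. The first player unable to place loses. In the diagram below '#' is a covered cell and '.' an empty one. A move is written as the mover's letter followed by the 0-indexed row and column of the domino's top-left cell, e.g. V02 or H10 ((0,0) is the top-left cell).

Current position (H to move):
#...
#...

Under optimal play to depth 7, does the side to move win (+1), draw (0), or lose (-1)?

value(#.../#..., H) = +1

[#.../#...] H move#1: H01:+1/###./#...*, H02:+1/#.##/#..., H11:+1/#.../###., H12:+1/#.../#.##
[###./#...] V move#2: V03:-1/####/#..#*
[####/#..#] H move#3: H11:+1/####/####*
[####/####] end (terminal -1, V#4); searched #.../#... to 7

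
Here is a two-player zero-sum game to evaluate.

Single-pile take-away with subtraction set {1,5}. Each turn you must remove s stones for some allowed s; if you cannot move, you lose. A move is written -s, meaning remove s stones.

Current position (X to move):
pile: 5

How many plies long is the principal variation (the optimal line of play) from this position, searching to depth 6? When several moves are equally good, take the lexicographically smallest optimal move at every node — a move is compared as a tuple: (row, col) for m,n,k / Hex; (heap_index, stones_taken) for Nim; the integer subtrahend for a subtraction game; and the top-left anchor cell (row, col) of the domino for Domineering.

p1 X@[5]: -1[4]+1* -5[0]+1
p2 O@[4]: -1[3]-1*
p3 X@[3]: -1[2]+1*
p4 O@[2]: -1[1]-1*
p5 X@[1]: -1[0]+1*
p6 O@[0] terminal -1; root [5] d6

PV length from [5]: 5 plies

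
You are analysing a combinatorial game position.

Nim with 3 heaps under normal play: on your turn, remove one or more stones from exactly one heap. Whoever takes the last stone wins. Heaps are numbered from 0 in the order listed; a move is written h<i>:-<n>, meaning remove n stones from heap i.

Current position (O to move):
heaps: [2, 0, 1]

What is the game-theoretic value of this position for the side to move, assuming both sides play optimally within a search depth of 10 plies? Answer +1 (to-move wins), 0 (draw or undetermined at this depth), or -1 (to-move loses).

[(2,0,1)] O move#1: h0:-1:+1/(1,0,1)*, h0:-2:-1/(0,0,1), h2:-1:-1/(2,0,0)
[(1,0,1)] X move#2: h0:-1:-1/(0,0,1)*, h2:-1:-1/(1,0,0)
[(0,0,1)] O move#3: h2:-1:+1/(0,0,0)*
[(0,0,0)] end (terminal -1, X#4); searched (2,0,1) to 10

value((2,0,1), O) = +1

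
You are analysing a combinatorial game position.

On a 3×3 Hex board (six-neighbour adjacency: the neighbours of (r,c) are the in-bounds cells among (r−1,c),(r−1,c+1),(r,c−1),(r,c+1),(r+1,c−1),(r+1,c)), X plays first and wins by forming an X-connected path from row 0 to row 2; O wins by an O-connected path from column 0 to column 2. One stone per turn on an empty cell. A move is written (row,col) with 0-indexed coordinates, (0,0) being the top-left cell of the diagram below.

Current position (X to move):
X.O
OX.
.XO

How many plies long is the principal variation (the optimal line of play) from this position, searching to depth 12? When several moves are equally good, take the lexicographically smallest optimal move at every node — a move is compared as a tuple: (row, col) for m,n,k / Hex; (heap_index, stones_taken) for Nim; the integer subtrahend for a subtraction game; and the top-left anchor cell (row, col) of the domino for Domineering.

PV length from [X.O/OX./.XO]: 1 ply

[X.O/OX./.XO] X move#1: (0,1):+1/XXO/OX./.XO*, (1,2):-1/X.O/OXX/.XO, (2,0):-1/X.O/OX./XXO
[XXO/OX./.XO] end (terminal -1, O#2); searched X.O/OX./.XO to 12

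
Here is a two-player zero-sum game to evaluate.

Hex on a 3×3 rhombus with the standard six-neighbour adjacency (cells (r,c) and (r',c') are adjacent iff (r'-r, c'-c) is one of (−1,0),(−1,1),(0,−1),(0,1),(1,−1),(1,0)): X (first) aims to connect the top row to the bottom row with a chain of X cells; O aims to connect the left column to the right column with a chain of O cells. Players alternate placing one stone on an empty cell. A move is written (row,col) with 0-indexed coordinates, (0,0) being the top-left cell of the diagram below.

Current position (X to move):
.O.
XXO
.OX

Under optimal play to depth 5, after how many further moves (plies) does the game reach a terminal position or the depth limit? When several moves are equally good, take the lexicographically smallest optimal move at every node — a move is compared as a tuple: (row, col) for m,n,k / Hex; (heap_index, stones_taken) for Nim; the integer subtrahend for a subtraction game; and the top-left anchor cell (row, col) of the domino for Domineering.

[.O./XXO/.OX] X move#1: (0,0):-1/XO./XXO/.OX, (0,2):-1/.OX/XXO/.OX, (2,0):+1/.O./XXO/XOX*
[.O./XXO/XOX] O move#2: (0,0):-1/OO./XXO/XOX*, (0,2):-1/.OO/XXO/XOX
[OO./XXO/XOX] X move#3: (0,2):+1/OOX/XXO/XOX*
[OOX/XXO/XOX] end (terminal -1, O#4); searched .O./XXO/.OX to 5

PV length from [.O./XXO/.OX]: 3 plies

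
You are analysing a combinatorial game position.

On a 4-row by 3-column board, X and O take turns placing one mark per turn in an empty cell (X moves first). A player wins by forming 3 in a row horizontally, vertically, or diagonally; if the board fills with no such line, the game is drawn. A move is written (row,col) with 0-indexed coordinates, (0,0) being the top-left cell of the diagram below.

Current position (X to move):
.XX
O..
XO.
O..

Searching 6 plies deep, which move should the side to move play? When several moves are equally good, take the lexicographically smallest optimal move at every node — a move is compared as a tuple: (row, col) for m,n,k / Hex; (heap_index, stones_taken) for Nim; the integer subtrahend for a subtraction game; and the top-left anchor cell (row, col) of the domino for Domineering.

[.XX/O../XO./O..] X move#1: (0,0):+1/XXX/O../XO./O..*, (1,1):+1/.XX/OX./XO./O.., (1,2):-1/.XX/O.X/XO./O.., (2,2):-1/.XX/O../XOX/O.., (3,1):-1/.XX/O../XO./OX., (3,2):-1/.XX/O../XO./O.X
[XXX/O../XO./O..] end (terminal -1, O#2); searched .XX/O../XO./O.. to 6

X's best at [.XX/O../XO./O..]: (0,0)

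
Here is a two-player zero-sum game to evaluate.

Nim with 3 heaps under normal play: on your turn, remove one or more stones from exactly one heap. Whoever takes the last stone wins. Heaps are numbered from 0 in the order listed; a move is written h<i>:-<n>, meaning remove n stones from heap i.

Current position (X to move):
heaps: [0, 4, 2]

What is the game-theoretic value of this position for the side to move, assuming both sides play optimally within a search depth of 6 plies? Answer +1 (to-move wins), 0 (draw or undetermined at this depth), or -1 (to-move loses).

value((0,4,2), X) = +1

ply 1, X at (0,4,2) | h1:-1=-1→(0,3,2); h1:-2=+1→(0,2,2)*; h1:-3=-1→(0,1,2); h1:-4=-1→(0,0,2); h2:-1=-1→(0,4,1); h2:-2=-1→(0,4,0)
ply 2, O at (0,2,2) | h1:-1=-1→(0,1,2)*; h1:-2=-1→(0,0,2); h2:-1=-1→(0,2,1); h2:-2=-1→(0,2,0)
ply 3, X at (0,1,2) | h1:-1=-1→(0,0,2); h2:-1=+1→(0,1,1)*; h2:-2=-1→(0,1,0)
ply 4, O at (0,1,1) | h1:-1=-1→(0,0,1)*; h2:-1=-1→(0,1,0)
ply 5, X at (0,0,1) | h2:-1=+1→(0,0,0)*
ply 6: (0,0,0) is terminal -1 (O); from (0,4,2) depth 6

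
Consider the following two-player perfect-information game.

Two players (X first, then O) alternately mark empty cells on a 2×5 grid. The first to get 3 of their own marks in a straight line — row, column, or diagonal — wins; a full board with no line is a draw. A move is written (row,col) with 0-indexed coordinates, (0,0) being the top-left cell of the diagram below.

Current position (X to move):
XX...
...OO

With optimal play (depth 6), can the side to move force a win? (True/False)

[XX.../...OO] X move#1: (0,2):+1/XXX../...OO*, (0,3):-1/XX.X./...OO, (0,4):-1/XX..X/...OO, (1,0):-1/XX.../X..OO, (1,1):-1/XX.../.X.OO, (1,2):+0/XX.../..XOO
[XXX../...OO] end (terminal -1, O#2); searched XX.../...OO to 6

X winning at [XX.../...OO]: True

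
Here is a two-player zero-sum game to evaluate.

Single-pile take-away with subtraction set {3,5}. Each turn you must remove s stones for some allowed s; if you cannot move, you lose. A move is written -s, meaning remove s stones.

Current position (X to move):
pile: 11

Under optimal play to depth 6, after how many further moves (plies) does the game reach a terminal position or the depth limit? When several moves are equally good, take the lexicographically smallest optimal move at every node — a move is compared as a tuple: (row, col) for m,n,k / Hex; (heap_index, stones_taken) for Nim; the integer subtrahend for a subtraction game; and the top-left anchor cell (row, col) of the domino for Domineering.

PV length from [11]: 3 plies

ply 1, X at 11 | -3=+1→8*; -5=-1→6
ply 2, O at 8 | -3=-1→5*; -5=-1→3
ply 3, X at 5 | -3=+1→2*; -5=+1→0
ply 4: 2 is terminal -1 (O); from 11 depth 6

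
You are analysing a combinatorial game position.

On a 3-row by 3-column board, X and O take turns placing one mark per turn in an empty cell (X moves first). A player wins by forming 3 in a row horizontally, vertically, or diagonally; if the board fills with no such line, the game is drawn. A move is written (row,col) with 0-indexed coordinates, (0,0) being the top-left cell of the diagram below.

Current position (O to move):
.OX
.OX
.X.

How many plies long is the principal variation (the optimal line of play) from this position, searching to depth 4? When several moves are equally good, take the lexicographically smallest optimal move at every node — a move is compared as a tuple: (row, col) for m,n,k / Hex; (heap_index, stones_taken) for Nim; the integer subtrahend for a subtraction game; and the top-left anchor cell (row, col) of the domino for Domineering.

PV length from [.OX/.OX/.X.]: 4 plies

[.OX/.OX/.X.] O move#1: (0,0):-1/OOX/.OX/.X., (1,0):-1/.OX/OOX/.X., (2,0):-1/.OX/.OX/OX., (2,2):+0/.OX/.OX/.XO*
[.OX/.OX/.XO] X move#2: (0,0):+0/XOX/.OX/.XO*, (1,0):-1/.OX/XOX/.XO, (2,0):-1/.OX/.OX/XXO
[XOX/.OX/.XO] O move#3: (1,0):+0/XOX/OOX/.XO*, (2,0):+0/XOX/.OX/OXO
[XOX/OOX/.XO] X move#4: (2,0):+0/XOX/OOX/XXO*
[XOX/OOX/XXO] end (terminal +0, O#5); searched .OX/.OX/.X. to 4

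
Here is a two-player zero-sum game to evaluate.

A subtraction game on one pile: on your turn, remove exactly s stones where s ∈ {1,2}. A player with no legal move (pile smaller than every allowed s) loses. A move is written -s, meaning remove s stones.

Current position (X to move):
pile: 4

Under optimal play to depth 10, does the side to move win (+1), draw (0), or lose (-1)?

p1 X@[4]: -1[3]+1* -2[2]-1
p2 O@[3]: -1[2]-1* -2[1]-1
p3 X@[2]: -1[1]-1 -2[0]+1*
p4 O@[0] terminal -1; root [4] d10

value(4, X) = +1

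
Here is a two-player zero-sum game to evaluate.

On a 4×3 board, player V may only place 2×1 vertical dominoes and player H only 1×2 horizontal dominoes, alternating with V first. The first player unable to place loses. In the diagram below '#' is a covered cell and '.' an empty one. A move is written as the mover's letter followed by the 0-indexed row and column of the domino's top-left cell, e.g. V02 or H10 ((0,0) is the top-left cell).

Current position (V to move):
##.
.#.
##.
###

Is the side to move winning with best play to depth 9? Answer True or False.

p1 V@[##./.#./##./###]: V02[###/.##/##./###]+1* V12[##./.##/###/###]+1
p2 H@[###/.##/##./###] terminal -1; root [##./.#./##./###] d9

V winning at [##./.#./##./###]: True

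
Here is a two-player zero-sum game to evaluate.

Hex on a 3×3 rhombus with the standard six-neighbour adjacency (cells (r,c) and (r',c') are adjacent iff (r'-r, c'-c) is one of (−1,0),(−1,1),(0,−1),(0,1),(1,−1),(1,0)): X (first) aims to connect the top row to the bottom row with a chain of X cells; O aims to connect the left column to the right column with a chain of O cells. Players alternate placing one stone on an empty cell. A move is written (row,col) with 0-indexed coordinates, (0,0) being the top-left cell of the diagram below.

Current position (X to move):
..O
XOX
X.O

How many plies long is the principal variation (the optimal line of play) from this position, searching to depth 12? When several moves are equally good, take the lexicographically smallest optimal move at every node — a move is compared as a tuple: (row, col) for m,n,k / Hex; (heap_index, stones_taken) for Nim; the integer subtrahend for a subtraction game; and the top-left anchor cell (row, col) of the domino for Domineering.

PV length from [..O/XOX/X.O]: 1 ply

[..O/XOX/X.O] X move#1: (0,0):+1/X.O/XOX/X.O*, (0,1):+1/.XO/XOX/X.O, (2,1):+1/..O/XOX/XXO
[X.O/XOX/X.O] end (terminal -1, O#2); searched ..O/XOX/X.O to 12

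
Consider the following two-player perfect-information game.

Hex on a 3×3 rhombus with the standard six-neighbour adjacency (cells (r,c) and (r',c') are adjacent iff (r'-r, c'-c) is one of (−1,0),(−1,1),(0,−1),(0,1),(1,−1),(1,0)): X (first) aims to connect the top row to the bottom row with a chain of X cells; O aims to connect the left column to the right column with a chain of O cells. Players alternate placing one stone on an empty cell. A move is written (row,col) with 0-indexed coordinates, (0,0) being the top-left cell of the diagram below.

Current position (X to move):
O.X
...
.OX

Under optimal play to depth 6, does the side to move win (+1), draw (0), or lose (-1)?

p1 X@[O.X/.../.OX]: (0,1)[OXX/.../.OX]+1* (1,0)[O.X/X../.OX]+1 (1,1)[O.X/.X./.OX]+1 (1,2)[O.X/..X/.OX]+1 (2,0)[O.X/.../XOX]+1
p2 O@[OXX/.../.OX]: (1,0)[OXX/O../.OX]-1* (1,1)[OXX/.O./.OX]-1 (1,2)[OXX/..O/.OX]-1 (2,0)[OXX/.../OOX]-1
p3 X@[OXX/O../.OX]: (1,1)[OXX/OX./.OX]+1* (1,2)[OXX/O.X/.OX]+1 (2,0)[OXX/O../XOX]+1
p4 O@[OXX/OX./.OX]: (1,2)[OXX/OXO/.OX]-1* (2,0)[OXX/OX./OOX]-1
p5 X@[OXX/OXO/.OX]: (2,0)[OXX/OXO/XOX]+1*
p6 O@[OXX/OXO/XOX] terminal -1; root [O.X/.../.OX] d6

value(O.X/.../.OX, X) = +1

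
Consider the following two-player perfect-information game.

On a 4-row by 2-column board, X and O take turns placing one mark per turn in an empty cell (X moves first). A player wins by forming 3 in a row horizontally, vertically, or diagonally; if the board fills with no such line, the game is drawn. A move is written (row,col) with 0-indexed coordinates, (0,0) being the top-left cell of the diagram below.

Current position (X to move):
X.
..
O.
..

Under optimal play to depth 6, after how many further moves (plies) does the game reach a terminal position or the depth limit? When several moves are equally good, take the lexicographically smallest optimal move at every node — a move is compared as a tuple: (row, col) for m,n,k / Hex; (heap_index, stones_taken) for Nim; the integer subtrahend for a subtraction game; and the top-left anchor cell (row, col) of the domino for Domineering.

ply 1, X at X./../O./.. | (0,1)=+0→XX/../O./..*; (1,0)=+0→X./X./O./..; (1,1)=+0→X./.X/O./..; (2,1)=+0→X./../OX/..; (3,0)=+0→X./../O./X.; (3,1)=+0→X./../O./.X
ply 2, O at XX/../O./.. | (1,0)=+0→XX/O./O./..*; (1,1)=+0→XX/.O/O./..; (2,1)=+0→XX/../OO/..; (3,0)=+0→XX/../O./O.; (3,1)=+0→XX/../O./.O
ply 3, X at XX/O./O./.. | (1,1)=-1→XX/OX/O./..; (2,1)=-1→XX/O./OX/..; (3,0)=+0→XX/O./O./X.*; (3,1)=-1→XX/O./O./.X
ply 4, O at XX/O./O./X. | (1,1)=+0→XX/OO/O./X.*; (2,1)=+0→XX/O./OO/X.; (3,1)=+0→XX/O./O./XO
ply 5, X at XX/OO/O./X. | (2,1)=+0→XX/OO/OX/X.*; (3,1)=+0→XX/OO/O./XX
ply 6, O at XX/OO/OX/X. | (3,1)=+0→XX/OO/OX/XO*
ply 7: XX/OO/OX/XO is terminal +0 (X); from X./../O./.. depth 6

PV length from [X./../O./..]: 6 plies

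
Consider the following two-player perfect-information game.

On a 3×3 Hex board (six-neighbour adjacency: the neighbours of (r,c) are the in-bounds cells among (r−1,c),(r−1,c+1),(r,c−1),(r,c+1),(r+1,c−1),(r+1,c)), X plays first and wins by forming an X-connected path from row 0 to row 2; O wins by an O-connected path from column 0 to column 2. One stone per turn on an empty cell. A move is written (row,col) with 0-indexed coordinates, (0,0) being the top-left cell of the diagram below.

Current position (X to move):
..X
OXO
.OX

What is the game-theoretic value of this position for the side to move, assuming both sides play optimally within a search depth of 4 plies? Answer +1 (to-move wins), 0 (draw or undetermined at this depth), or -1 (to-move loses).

p1 X@[..X/OXO/.OX]: (0,0)[X.X/OXO/.OX]-1 (0,1)[.XX/OXO/.OX]-1 (2,0)[..X/OXO/XOX]+1*
p2 O@[..X/OXO/XOX] terminal -1; root [..X/OXO/.OX] d4

value(..X/OXO/.OX, X) = +1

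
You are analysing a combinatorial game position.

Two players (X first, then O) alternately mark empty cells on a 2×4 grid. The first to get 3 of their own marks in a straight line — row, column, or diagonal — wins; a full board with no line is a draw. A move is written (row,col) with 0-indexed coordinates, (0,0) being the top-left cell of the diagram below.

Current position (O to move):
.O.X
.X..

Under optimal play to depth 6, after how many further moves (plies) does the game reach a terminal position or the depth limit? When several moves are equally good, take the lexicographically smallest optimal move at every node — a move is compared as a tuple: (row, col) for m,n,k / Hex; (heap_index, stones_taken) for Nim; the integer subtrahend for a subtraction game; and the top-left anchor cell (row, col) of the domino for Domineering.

PV length from [.O.X/.X..]: 5 plies

[.O.X/.X..] O move#1: (0,0):+0/OO.X/.X..*, (0,2):+0/.OOX/.X.., (1,0):+0/.O.X/OX.., (1,2):+0/.O.X/.XO., (1,3):+0/.O.X/.X.O
[OO.X/.X..] X move#2: (0,2):+0/OOXX/.X..*, (1,0):-1/OO.X/XX.., (1,2):-1/OO.X/.XX., (1,3):-1/OO.X/.X.X
[OOXX/.X..] O move#3: (1,0):+0/OOXX/OX..*, (1,2):+0/OOXX/.XO., (1,3):+0/OOXX/.X.O
[OOXX/OX..] X move#4: (1,2):+0/OOXX/OXX.*, (1,3):+0/OOXX/OX.X
[OOXX/OXX.] O move#5: (1,3):+0/OOXX/OXXO*
[OOXX/OXXO] end (terminal +0, X#6); searched .O.X/.X.. to 6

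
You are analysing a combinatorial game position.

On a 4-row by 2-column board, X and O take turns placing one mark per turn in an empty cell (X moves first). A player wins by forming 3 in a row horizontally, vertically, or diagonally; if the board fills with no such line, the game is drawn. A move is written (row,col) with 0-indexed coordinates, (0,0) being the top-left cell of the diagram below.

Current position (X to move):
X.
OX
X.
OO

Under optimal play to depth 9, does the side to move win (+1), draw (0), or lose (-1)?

value(X./OX/X./OO, X) = 0

p1 X@[X./OX/X./OO]: (0,1)[XX/OX/X./OO]+0* (2,1)[X./OX/XX/OO]+0
p2 O@[XX/OX/X./OO]: (2,1)[XX/OX/XO/OO]+0*
p3 X@[XX/OX/XO/OO] terminal +0; root [X./OX/X./OO] d9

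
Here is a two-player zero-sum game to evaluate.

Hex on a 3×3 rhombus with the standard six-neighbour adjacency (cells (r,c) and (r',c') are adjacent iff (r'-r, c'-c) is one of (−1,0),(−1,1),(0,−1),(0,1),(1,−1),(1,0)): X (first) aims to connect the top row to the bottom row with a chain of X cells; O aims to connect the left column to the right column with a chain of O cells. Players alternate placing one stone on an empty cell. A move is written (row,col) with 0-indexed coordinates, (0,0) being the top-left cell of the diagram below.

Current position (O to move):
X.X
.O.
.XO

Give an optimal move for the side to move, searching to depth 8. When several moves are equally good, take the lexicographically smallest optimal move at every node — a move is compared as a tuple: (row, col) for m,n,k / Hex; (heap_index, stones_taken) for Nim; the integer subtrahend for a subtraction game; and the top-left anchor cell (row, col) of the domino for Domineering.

ply 1, O at X.X/.O./.XO | (0,1)=-1→XOX/.O./.XO; (1,0)=-1→X.X/OO./.XO; (1,2)=+1→X.X/.OO/.XO*; (2,0)=-1→X.X/.O./OXO
ply 2, X at X.X/.OO/.XO | (0,1)=-1→XXX/.OO/.XO*; (1,0)=-1→X.X/XOO/.XO; (2,0)=-1→X.X/.OO/XXO
ply 3, O at XXX/.OO/.XO | (1,0)=+1→XXX/OOO/.XO*; (2,0)=+1→XXX/.OO/OXO
ply 4: XXX/OOO/.XO is terminal -1 (X); from X.X/.O./.XO depth 8

O's best at [X.X/.O./.XO]: (1,2)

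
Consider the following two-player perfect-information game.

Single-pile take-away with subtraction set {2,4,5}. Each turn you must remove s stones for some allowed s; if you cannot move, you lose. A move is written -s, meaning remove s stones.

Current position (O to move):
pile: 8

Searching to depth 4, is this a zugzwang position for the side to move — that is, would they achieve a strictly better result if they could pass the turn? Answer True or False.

p1 O@[8]: -2[6]-1* -4[4]-1 -5[3]-1
p2 X@[6]: -2[4]-1 -4[2]-1 -5[1]+1*
p3 O@[1] terminal -1; root [8] d4
pass branch (X moves first from the same position):
  | p1 X@[8]: -2[6]-1* -4[4]-1 -5[3]-1
  | p2 O@[6]: -2[4]-1 -4[2]-1 -5[1]+1*
  | p3 X@[1] terminal -1; root [8] d4
O moving scores -1; O passing scores +1

zugzwang(8, O) = True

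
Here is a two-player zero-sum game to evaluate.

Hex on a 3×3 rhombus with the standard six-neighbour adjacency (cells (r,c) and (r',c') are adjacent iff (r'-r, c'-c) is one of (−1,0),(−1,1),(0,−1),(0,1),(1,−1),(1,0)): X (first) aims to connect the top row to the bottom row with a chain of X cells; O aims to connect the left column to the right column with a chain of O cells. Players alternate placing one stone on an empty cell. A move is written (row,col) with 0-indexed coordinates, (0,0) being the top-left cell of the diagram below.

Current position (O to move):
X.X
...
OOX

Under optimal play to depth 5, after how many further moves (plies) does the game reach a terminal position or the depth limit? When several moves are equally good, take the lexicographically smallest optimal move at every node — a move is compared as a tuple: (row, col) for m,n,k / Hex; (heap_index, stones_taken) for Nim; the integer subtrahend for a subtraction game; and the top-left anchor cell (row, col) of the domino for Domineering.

[X.X/.../OOX] O move#1: (0,1):-1/XOX/.../OOX, (1,0):-1/X.X/O../OOX, (1,1):-1/X.X/.O./OOX, (1,2):+1/X.X/..O/OOX*
[X.X/..O/OOX] end (terminal -1, X#2); searched X.X/.../OOX to 5

PV length from [X.X/.../OOX]: 1 ply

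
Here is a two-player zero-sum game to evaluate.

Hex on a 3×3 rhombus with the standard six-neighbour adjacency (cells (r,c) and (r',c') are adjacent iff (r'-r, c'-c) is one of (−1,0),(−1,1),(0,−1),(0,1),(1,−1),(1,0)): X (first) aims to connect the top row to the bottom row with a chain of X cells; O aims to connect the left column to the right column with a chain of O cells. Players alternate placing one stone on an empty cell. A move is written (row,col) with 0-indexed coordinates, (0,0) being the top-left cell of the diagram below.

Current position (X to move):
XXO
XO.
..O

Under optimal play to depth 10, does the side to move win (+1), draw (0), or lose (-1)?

value(XXO/XO./..O, X) = +1

ply 1, X at XXO/XO./..O | (1,2)=-1→XXO/XOX/..O; (2,0)=+1→XXO/XO./X.O*; (2,1)=-1→XXO/XO./.XO
ply 2: XXO/XO./X.O is terminal -1 (O); from XXO/XO./..O depth 10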